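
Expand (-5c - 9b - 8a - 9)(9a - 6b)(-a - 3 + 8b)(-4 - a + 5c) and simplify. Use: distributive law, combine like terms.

(-5c - 9b - 8a - 9)(9a - 6b)(-a - 3 + 8b)(-4 - a + 5c)
= (-45ac + 30bc - 81ab + 54b² - 72a² + 48ab - 81a + 54b)(-a - 3 + 8b)(-4 - a + 5c)    [distributive law]
= (-45ac + 30bc - 33ab + 54b² - 72a² - 81a + 54b)(-a - 3 + 8b)(-4 - a + 5c)    [combine like terms]
= (45a²c + 135ac - 360abc - 30abc - 90bc + 240b²c + 33a²b + 99ab - 264ab² - 54ab² - 162b² + 432b³ + 72a³ + 216a² - 576a²b + 81a² + 243a - 648ab - 54ab - 162b + 432b²)(-4 - a + 5c)    [distributive law]
= (45a²c + 135ac - 390abc - 90bc + 240b²c - 543a²b - 603ab - 318ab² + 270b² + 432b³ + 72a³ + 297a² + 243a - 162b)(-4 - a + 5c)    [combine like terms]
= -180a²c - 45a³c + 225a²c² - 540ac - 135a²c + 675ac² + 1560abc + 390a²bc - 1950abc² + 360bc + 90abc - 450bc² - 960b²c - 240ab²c + 1200b²c² + 2172a²b + 543a³b - 2715a²bc + 2412ab + 603a²b - 3015abc + 1272ab² + 318a²b² - 1590ab²c - 1080b² - 270ab² + 1350b²c - 1728b³ - 432ab³ + 2160b³c - 288a³ - 72a⁴ + 360a³c - 1188a² - 297a³ + 1485a²c - 972a - 243a² + 1215ac + 648b + 162ab - 810bc    [distributive law]
= 1170a²c + 315a³c + 225a²c² + 675ac + 675ac² - 1365abc - 2325a²bc - 1950abc² - 450bc - 450bc² + 390b²c - 1830ab²c + 1200b²c² + 2775a²b + 543a³b + 2574ab + 1002ab² + 318a²b² - 1080b² - 1728b³ - 432ab³ + 2160b³c - 585a³ - 72a⁴ - 1431a² - 972a + 648b    [combine like terms]

1170a²c + 315a³c + 225a²c² + 675ac + 675ac² - 1365abc - 2325a²bc - 1950abc² - 450bc - 450bc² + 390b²c - 1830ab²c + 1200b²c² + 2775a²b + 543a³b + 2574ab + 1002ab² + 318a²b² - 1080b² - 1728b³ - 432ab³ + 2160b³c - 585a³ - 72a⁴ - 1431a² - 972a + 648b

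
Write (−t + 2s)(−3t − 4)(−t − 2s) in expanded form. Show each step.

(−t + 2s)(−3t − 4)(−t − 2s)
= (3t² + 4t − 6st − 8s)(−t − 2s)    [distributive law]
= −3t³ − 6st² − 4t² − 8st + 6st² + 12s²t + 8st + 16s²    [distributive law]
= −3t³ − 4t² + 12s²t + 16s²    [combine like terms]

−3t³ − 4t² + 12s²t + 16s²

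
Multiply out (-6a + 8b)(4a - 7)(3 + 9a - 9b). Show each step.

(-6a + 8b)(4a - 7)(3 + 9a - 9b)
= (-24a^2 + 42a + 32ab - 56b)(3 + 9a - 9b)    [distributive law]
= -72a^2 - 216a^3 + 216a^2b + 126a + 378a^2 - 378ab + 96ab + 288a^2b - 288ab^2 - 168b - 504ab + 504b^2    [distributive law]
= 306a^2 - 216a^3 + 504a^2b + 126a - 786ab - 288ab^2 - 168b + 504b^2    [combine like terms]

306a^2 - 216a^3 + 504a^2b + 126a - 786ab - 288ab^2 - 168b + 504b^2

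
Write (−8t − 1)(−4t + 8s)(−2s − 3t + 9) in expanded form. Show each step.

(−8t − 1)(−4t + 8s)(−2s − 3t + 9)
= (32t² − 64st + 4t − 8s)(−2s − 3t + 9)    [distributive law]
= −64st² − 96t³ + 288t² + 128s²t + 192st² − 576st − 8st − 12t² + 36t + 16s² + 24st − 72s    [distributive law]
= 128st² − 96t³ + 276t² + 128s²t − 560st + 36t + 16s² − 72s    [combine like terms]

128st² − 96t³ + 276t² + 128s²t − 560st + 36t + 16s² − 72s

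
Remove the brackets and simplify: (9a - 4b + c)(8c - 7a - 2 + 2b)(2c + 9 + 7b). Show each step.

(9a - 4b + c)(8c - 7a - 2 + 2b)(2c + 9 + 7b)
= (72ac - 63a^2 - 18a + 18ab - 32bc + 28ab + 8b - 8b^2 + 8c^2 - 7ac - 2c + 2bc)(2c + 9 + 7b)    [distributive law]
= (65ac - 63a^2 - 18a + 46ab - 30bc + 8b - 8b^2 + 8c^2 - 2c)(2c + 9 + 7b)    [combine like terms]
= 130ac^2 + 585ac + 455abc - 126a^2c - 567a^2 - 441a^2b - 36ac - 162a - 126ab + 92abc + 414ab + 322ab^2 - 60bc^2 - 270bc - 210b^2c + 16bc + 72b + 56b^2 - 16b^2c - 72b^2 - 56b^3 + 16c^3 + 72c^2 + 56bc^2 - 4c^2 - 18c - 14bc    [distributive law]
= 130ac^2 + 549ac + 547abc - 126a^2c - 567a^2 - 441a^2b - 162a + 288ab + 322ab^2 - 4bc^2 - 268bc - 226b^2c + 72b - 16b^2 - 56b^3 + 16c^3 + 68c^2 - 18c    [combine like terms]

130ac^2 + 549ac + 547abc - 126a^2c - 567a^2 - 441a^2b - 162a + 288ab + 322ab^2 - 4bc^2 - 268bc - 226b^2c + 72b - 16b^2 - 56b^3 + 16c^3 + 68c^2 - 18c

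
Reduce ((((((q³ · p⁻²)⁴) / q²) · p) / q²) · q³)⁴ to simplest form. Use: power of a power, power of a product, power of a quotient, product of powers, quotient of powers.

((((((q³ · p⁻²)⁴) / q²) · p) / q²) · q³)⁴
= ((((((q³ · p⁻²)⁴) / q²) · p) / q²)⁴) · ((q³)⁴)    [power of a product]
= ((((((q³ · p⁻²)⁴) / q²) · p)⁴) / ((q²)⁴)) · ((q³)⁴)    [power of a quotient]
= ((((((q³ · p⁻²)⁴) / q²)⁴) · (p⁴)) / ((q²)⁴)) · ((q³)⁴)    [power of a product]
= ((((((q³ · p⁻²)⁴)⁴) / ((q²)⁴)) · (p⁴)) / ((q²)⁴)) · ((q³)⁴)    [power of a quotient]
= (((((q³ · p⁻²)¹⁶) / ((q²)⁴)) · (p⁴)) / ((q²)⁴)) · ((q³)⁴)    [power of a power]
= ((((((q³)¹⁶) · ((p⁻²)¹⁶)) / ((q²)⁴)) · (p⁴)) / ((q²)⁴)) · ((q³)⁴)    [power of a product]
= ((((q⁴⁸ · ((p⁻²)¹⁶)) / ((q²)⁴)) · (p⁴)) / ((q²)⁴)) · ((q³)⁴)    [power of a power]
= ((((q⁴⁸ · p⁻³²) / ((q²)⁴)) · (p⁴)) / ((q²)⁴)) · ((q³)⁴)    [power of a power]
= ((((q⁴⁸ · p⁻³²) / q⁸) · (p⁴)) / ((q²)⁴)) · ((q³)⁴)    [power of a power]
= ((((q⁴⁸ · p⁻³²) / q⁸) · p⁴) / q⁸) · ((q³)⁴)    [power of a power]
= ((((q⁴⁸ · p⁻³²) / q⁸) · p⁴) / q⁸) · q¹²    [power of a power]
= p⁻²⁸q⁴⁴    [quotient of powers; product of powers]

p⁻²⁸q⁴⁴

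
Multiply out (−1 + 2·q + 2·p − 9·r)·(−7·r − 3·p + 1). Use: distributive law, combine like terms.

(−1 + 2·q + 2·p − 9·r)·(−7·r − 3·p + 1)
= 7·r + 3·p − 1 − 14·q·r − 6·p·q + 2·q − 14·p·r − 6·p² + 2·p + 63·r² + 27·p·r − 9·r    [distributive law]
= −2·r + 5·p − 1 − 14·q·r − 6·p·q + 2·q + 13·p·r − 6·p² + 63·r²    [combine like terms]

−2·r + 5·p − 1 − 14·q·r − 6·p·q + 2·q + 13·p·r − 6·p² + 63·r²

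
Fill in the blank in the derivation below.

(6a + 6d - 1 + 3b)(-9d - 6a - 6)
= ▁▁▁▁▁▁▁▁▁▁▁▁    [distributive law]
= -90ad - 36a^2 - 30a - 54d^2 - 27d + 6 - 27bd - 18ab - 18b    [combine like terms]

After distributive law, the bracketed line is:

-54ad - 36a^2 - 36a - 54d^2 - 36ad - 36d + 9d + 6a + 6 - 27bd - 18ab - 18b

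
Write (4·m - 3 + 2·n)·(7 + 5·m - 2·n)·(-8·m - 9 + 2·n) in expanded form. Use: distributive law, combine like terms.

-284·m^2 + 51·m - 152·m·n - 160·m^3 + 24·m^2·n + 36·m·n^2 + 189 - 222·n + 76·n^2 - 8·n^3

(4·m - 3 + 2·n)·(7 + 5·m - 2·n)·(-8·m - 9 + 2·n)
= (28·m + 20·m^2 - 8·m·n - 21 - 15·m + 6·n + 14·n + 10·m·n - 4·n^2)·(-8·m - 9 + 2·n)    [distributive law]
= (13·m + 20·m^2 + 2·m·n - 21 + 20·n - 4·n^2)·(-8·m - 9 + 2·n)    [combine like terms]
= -104·m^2 - 117·m + 26·m·n - 160·m^3 - 180·m^2 + 40·m^2·n - 16·m^2·n - 18·m·n + 4·m·n^2 + 168·m + 189 - 42·n - 160·m·n - 180·n + 40·n^2 + 32·m·n^2 + 36·n^2 - 8·n^3    [distributive law]
= -284·m^2 + 51·m - 152·m·n - 160·m^3 + 24·m^2·n + 36·m·n^2 + 189 - 222·n + 76·n^2 - 8·n^3    [combine like terms]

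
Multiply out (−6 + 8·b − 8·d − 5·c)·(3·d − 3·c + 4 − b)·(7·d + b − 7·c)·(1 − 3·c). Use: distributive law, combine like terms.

−350·d² + 1281·c·d² + 216·b·d − 996·b·c·d + 840·c·d − 966·c²·d − 196·b·c + 952·b·c² − 490·c² − 147·c³ − 168·d − 24·b + 168·c + 38·b² − 77·b²·c + 200·b·d² − 600·b·c·d² − 24·b²·d + 72·b²·c·d + 1044·b·c²·d − 111·b²·c² − 444·b·c³ − 8·b³ + 24·b³·c − 168·d³ + 504·c·d³ − 693·c²·d² − 126·c³·d + 315·c⁴

(−6 + 8·b − 8·d − 5·c)·(3·d − 3·c + 4 − b)·(7·d + b − 7·c)·(1 − 3·c)
= (−18·d + 18·c − 24 + 6·b + 24·b·d − 24·b·c + 32·b − 8·b² − 24·d² + 24·c·d − 32·d + 8·b·d − 15·c·d + 15·c² − 20·c + 5·b·c)·(7·d + b − 7·c)·(1 − 3·c)    [distributive law]
= (−50·d − 2·c − 24 + 38·b + 32·b·d − 19·b·c − 8·b² − 24·d² + 9·c·d + 15·c²)·(7·d + b − 7·c)·(1 − 3·c)    [combine like terms]
= (−350·d² − 50·b·d + 350·c·d − 14·c·d − 2·b·c + 14·c² − 168·d − 24·b + 168·c + 266·b·d + 38·b² − 266·b·c + 224·b·d² + 32·b²·d − 224·b·c·d − 133·b·c·d − 19·b²·c + 133·b·c² − 56·b²·d − 8·b³ + 56·b²·c − 168·d³ − 24·b·d² + 168·c·d² + 63·c·d² + 9·b·c·d − 63·c²·d + 105·c²·d + 15·b·c² − 105·c³)·(1 − 3·c)    [distributive law]
= (−350·d² + 216·b·d + 336·c·d − 268·b·c + 14·c² − 168·d − 24·b + 168·c + 38·b² + 200·b·d² − 24·b²·d − 348·b·c·d + 37·b²·c + 148·b·c² − 8·b³ − 168·d³ + 231·c·d² + 42·c²·d − 105·c³)·(1 − 3·c)    [combine like terms]
= −350·d² + 1050·c·d² + 216·b·d − 648·b·c·d + 336·c·d − 1008·c²·d − 268·b·c + 804·b·c² + 14·c² − 42·c³ − 168·d + 504·c·d − 24·b + 72·b·c + 168·c − 504·c² + 38·b² − 114·b²·c + 200·b·d² − 600·b·c·d² − 24·b²·d + 72·b²·c·d − 348·b·c·d + 1044·b·c²·d + 37·b²·c − 111·b²·c² + 148·b·c² − 444·b·c³ − 8·b³ + 24·b³·c − 168·d³ + 504·c·d³ + 231·c·d² − 693·c²·d² + 42·c²·d − 126·c³·d − 105·c³ + 315·c⁴    [distributive law]
= −350·d² + 1281·c·d² + 216·b·d − 996·b·c·d + 840·c·d − 966·c²·d − 196·b·c + 952·b·c² − 490·c² − 147·c³ − 168·d − 24·b + 168·c + 38·b² − 77·b²·c + 200·b·d² − 600·b·c·d² − 24·b²·d + 72·b²·c·d + 1044·b·c²·d − 111·b²·c² − 444·b·c³ − 8·b³ + 24·b³·c − 168·d³ + 504·c·d³ − 693·c²·d² − 126·c³·d + 315·c⁴    [combine like terms]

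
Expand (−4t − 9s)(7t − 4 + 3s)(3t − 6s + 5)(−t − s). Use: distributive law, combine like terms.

(−4t − 9s)(7t − 4 + 3s)(3t − 6s + 5)(−t − s)
= (−28t^2 + 16t − 12st − 63st + 36s − 27s^2)(3t − 6s + 5)(−t − s)    [distributive law]
= (−28t^2 + 16t − 75st + 36s − 27s^2)(3t − 6s + 5)(−t − s)    [combine like terms]
= (−84t^3 + 168st^2 − 140t^2 + 48t^2 − 96st + 80t − 225st^2 + 450s^2t − 375st + 108st − 216s^2 + 180s − 81s^2t + 162s^3 − 135s^2)(−t − s)    [distributive law]
= (−84t^3 − 57st^2 − 92t^2 − 363st + 80t + 369s^2t − 351s^2 + 180s + 162s^3)(−t − s)    [combine like terms]
= 84t^4 + 84st^3 + 57st^3 + 57s^2t^2 + 92t^3 + 92st^2 + 363st^2 + 363s^2t − 80t^2 − 80st − 369s^2t^2 − 369s^3t + 351s^2t + 351s^3 − 180st − 180s^2 − 162s^3t − 162s^4    [distributive law]
= 84t^4 + 141st^3 − 312s^2t^2 + 92t^3 + 455st^2 + 714s^2t − 80t^2 − 260st − 531s^3t + 351s^3 − 180s^2 − 162s^4    [combine like terms]

84t^4 + 141st^3 − 312s^2t^2 + 92t^3 + 455st^2 + 714s^2t − 80t^2 − 260st − 531s^3t + 351s^3 − 180s^2 − 162s^4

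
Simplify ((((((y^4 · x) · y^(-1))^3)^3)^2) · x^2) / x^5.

((((((y^4 · x) · y^(-1))^3)^3)^2) · x^2) / x^5
= (((((y^4 · x) · y^(-1))^3)^6) · x^2) / x^5    [power of a power]
= ((((y^4 · x) · y^(-1))^18) · x^2) / x^5    [power of a power]
= ((((y^4 · x)^18) · ((y^(-1))^18)) · x^2) / x^5    [power of a product]
= (((((y^4)^18) · (x^18)) · ((y^(-1))^18)) · x^2) / x^5    [power of a product]
= (((y^72 · (x^18)) · ((y^(-1))^18)) · x^2) / x^5    [power of a power]
= (((y^72 · x^18) · y^(-18)) · x^2) / x^5    [power of a power]
= x^15·y^54    [quotient of powers; product of powers]

x^15·y^54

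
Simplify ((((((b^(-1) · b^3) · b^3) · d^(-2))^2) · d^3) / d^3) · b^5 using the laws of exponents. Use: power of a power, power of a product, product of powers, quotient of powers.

((((((b^(-1) · b^3) · b^3) · d^(-2))^2) · d^3) / d^3) · b^5
= ((((((b^(-1) · b^3) · b^3)^2) · ((d^(-2))^2)) · d^3) / d^3) · b^5    [power of a product]
= ((((((b^(-1) · b^3)^2) · ((b^3)^2)) · ((d^(-2))^2)) · d^3) / d^3) · b^5    [power of a product]
= (((((((b^(-1))^2) · ((b^3)^2)) · ((b^3)^2)) · ((d^(-2))^2)) · d^3) / d^3) · b^5    [power of a product]
= (((((b^(-2) · ((b^3)^2)) · ((b^3)^2)) · ((d^(-2))^2)) · d^3) / d^3) · b^5    [power of a power]
= (((((b^(-2) · b^6) · ((b^3)^2)) · ((d^(-2))^2)) · d^3) / d^3) · b^5    [power of a power]
= ((((b^4 · ((b^3)^2)) · ((d^(-2))^2)) · d^3) / d^3) · b^5    [product of powers]
= ((((b^4 · b^6) · ((d^(-2))^2)) · d^3) / d^3) · b^5    [power of a power]
= (((b^10 · ((d^(-2))^2)) · d^3) / d^3) · b^5    [product of powers]
= (((b^10 · d^(-4)) · d^3) / d^3) · b^5    [power of a power]
= b^15·d^(-4)    [quotient of powers; product of powers]

b^15·d^(-4)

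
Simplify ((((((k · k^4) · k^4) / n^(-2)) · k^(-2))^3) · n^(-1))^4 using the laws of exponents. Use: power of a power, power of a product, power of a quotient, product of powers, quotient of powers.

((((((k · k^4) · k^4) / n^(-2)) · k^(-2))^3) · n^(-1))^4
= ((((((k · k^4) · k^4) / n^(-2)) · k^(-2))^3)^4) · ((n^(-1))^4)    [power of a product]
= (((((k · k^4) · k^4) / n^(-2)) · k^(-2))^12) · ((n^(-1))^4)    [power of a power]
= (((((k · k^4) · k^4) / n^(-2))^12) · ((k^(-2))^12)) · ((n^(-1))^4)    [power of a product]
= (((((k · k^4) · k^4)^12) / ((n^(-2))^12)) · ((k^(-2))^12)) · ((n^(-1))^4)    [power of a quotient]
= (((((k · k^4)^12) · ((k^4)^12)) / ((n^(-2))^12)) · ((k^(-2))^12)) · ((n^(-1))^4)    [power of a product]
= (((((k^12) · ((k^4)^12)) · ((k^4)^12)) / ((n^(-2))^12)) · ((k^(-2))^12)) · ((n^(-1))^4)    [power of a product]
= ((((k^12 · k^48) · ((k^4)^12)) / ((n^(-2))^12)) · ((k^(-2))^12)) · ((n^(-1))^4)    [power of a power]
= (((k^60 · ((k^4)^12)) / ((n^(-2))^12)) · ((k^(-2))^12)) · ((n^(-1))^4)    [product of powers]
= (((k^60 · k^48) / ((n^(-2))^12)) · ((k^(-2))^12)) · ((n^(-1))^4)    [power of a power]
= ((k^108 / ((n^(-2))^12)) · ((k^(-2))^12)) · ((n^(-1))^4)    [product of powers]
= ((k^108 / n^(-24)) · ((k^(-2))^12)) · ((n^(-1))^4)    [power of a power]
= ((k^108 / n^(-24)) · k^(-24)) · ((n^(-1))^4)    [power of a power]
= ((k^108 / n^(-24)) · k^(-24)) · n^(-4)    [power of a power]
= k^84·n^20    [quotient of powers; product of powers]

k^84·n^20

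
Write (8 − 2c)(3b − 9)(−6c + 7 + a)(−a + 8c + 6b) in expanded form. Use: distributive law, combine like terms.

(8 − 2c)(3b − 9)(−6c + 7 + a)(−a + 8c + 6b)
= (24b − 72 − 6bc + 18c)(−6c + 7 + a)(−a + 8c + 6b)    [distributive law]
= (−144bc + 168b + 24ab + 432c − 504 − 72a + 36bc^2 − 42bc − 6abc − 108c^2 + 126c + 18ac)(−a + 8c + 6b)    [distributive law]
= (−186bc + 168b + 24ab + 558c − 504 − 72a + 36bc^2 − 6abc − 108c^2 + 18ac)(−a + 8c + 6b)    [combine like terms]
= 186abc − 1488bc^2 − 1116b^2c − 168ab + 1344bc + 1008b^2 − 24a^2b + 192abc + 144ab^2 − 558ac + 4464c^2 + 3348bc + 504a − 4032c − 3024b + 72a^2 − 576ac − 432ab − 36abc^2 + 288bc^3 + 216b^2c^2 + 6a^2bc − 48abc^2 − 36ab^2c + 108ac^2 − 864c^3 − 648bc^2 − 18a^2c + 144ac^2 + 108abc    [distributive law]
= 486abc − 2136bc^2 − 1116b^2c − 600ab + 4692bc + 1008b^2 − 24a^2b + 144ab^2 − 1134ac + 4464c^2 + 504a − 4032c − 3024b + 72a^2 − 84abc^2 + 288bc^3 + 216b^2c^2 + 6a^2bc − 36ab^2c + 252ac^2 − 864c^3 − 18a^2c    [combine like terms]

486abc − 2136bc^2 − 1116b^2c − 600ab + 4692bc + 1008b^2 − 24a^2b + 144ab^2 − 1134ac + 4464c^2 + 504a − 4032c − 3024b + 72a^2 − 84abc^2 + 288bc^3 + 216b^2c^2 + 6a^2bc − 36ab^2c + 252ac^2 − 864c^3 − 18a^2c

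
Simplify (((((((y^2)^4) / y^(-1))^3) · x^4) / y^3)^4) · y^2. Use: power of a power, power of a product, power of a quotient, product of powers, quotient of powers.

(((((((y^2)^4) / y^(-1))^3) · x^4) / y^3)^4) · y^2
= (((((((y^2)^4) / y^(-1))^3) · x^4)^4) / ((y^3)^4)) · y^2    [power of a quotient]
= (((((((y^2)^4) / y^(-1))^3)^4) · ((x^4)^4)) / ((y^3)^4)) · y^2    [power of a product]
= ((((((y^2)^4) / y^(-1))^12) · ((x^4)^4)) / ((y^3)^4)) · y^2    [power of a power]
= ((((((y^2)^4)^12) / ((y^(-1))^12)) · ((x^4)^4)) / ((y^3)^4)) · y^2    [power of a quotient]
= (((((y^2)^48) / ((y^(-1))^12)) · ((x^4)^4)) / ((y^3)^4)) · y^2    [power of a power]
= (((y^96 / ((y^(-1))^12)) · ((x^4)^4)) / ((y^3)^4)) · y^2    [power of a power]
= (((y^96 / y^(-12)) · ((x^4)^4)) / ((y^3)^4)) · y^2    [power of a power]
= ((y^108 · ((x^4)^4)) / ((y^3)^4)) · y^2    [quotient of powers]
= ((y^108 · x^16) / ((y^3)^4)) · y^2    [power of a power]
= ((y^108 · x^16) / y^12) · y^2    [power of a power]
= x^16·y^98    [quotient of powers; product of powers]

x^16·y^98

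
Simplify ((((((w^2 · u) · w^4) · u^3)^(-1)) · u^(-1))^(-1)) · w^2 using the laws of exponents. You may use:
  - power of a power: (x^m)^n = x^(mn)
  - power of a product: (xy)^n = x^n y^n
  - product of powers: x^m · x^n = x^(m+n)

((((((w^2 · u) · w^4) · u^3)^(-1)) · u^(-1))^(-1)) · w^2
= ((((((w^2 · u) · w^4) · u^3)^(-1))^(-1)) · ((u^(-1))^(-1))) · w^2    [power of a product]
= (((((w^2 · u) · w^4) · u^3)^1) · ((u^(-1))^(-1))) · w^2    [power of a power]
= (((((w^2 · u) · w^4)^1) · ((u^3)^1)) · ((u^(-1))^(-1))) · w^2    [power of a product]
= (((((w^2 · u)^1) · ((w^4)^1)) · ((u^3)^1)) · ((u^(-1))^(-1))) · w^2    [power of a product]
= ((((((w^2)^1) · (u^1)) · ((w^4)^1)) · ((u^3)^1)) · ((u^(-1))^(-1))) · w^2    [power of a product]
= ((((w^2 · (u^1)) · ((w^4)^1)) · ((u^3)^1)) · ((u^(-1))^(-1))) · w^2    [power of a power]
= ((((w^2 · u) · ((w^4)^1)) · ((u^3)^1)) · ((u^(-1))^(-1))) · w^2    [power of a power]
= ((((w^2 · u) · w^4) · ((u^3)^1)) · ((u^(-1))^(-1))) · w^2    [power of a power]
= ((((w^2 · u) · w^4) · u^3) · ((u^(-1))^(-1))) · w^2    [power of a power]
= ((((w^2 · u) · w^4) · u^3) · u) · w^2    [power of a power]
= u^5w^8    [product of powers]

u^5w^8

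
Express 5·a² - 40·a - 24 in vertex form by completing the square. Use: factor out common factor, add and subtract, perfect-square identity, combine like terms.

5(a - 4)² - 104

5·a² - 40·a - 24
= 5(a² - 8·a) - 24    [factor out 5 from the a-terms]
= 5(a² - 8·a + 16 - 16) - 24    [add and subtract 16 inside the bracket]
= 5(a - 4)² - 80 - 24    [perfect-square identity]
= 5(a - 4)² - 104    [combine constants]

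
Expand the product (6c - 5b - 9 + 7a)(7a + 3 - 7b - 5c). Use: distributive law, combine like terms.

7ac + 63c - 17bc - 30c² - 84ab + 48b + 35b² - 42a - 27 + 49a²

(6c - 5b - 9 + 7a)(7a + 3 - 7b - 5c)
= 42ac + 18c - 42bc - 30c² - 35ab - 15b + 35b² + 25bc - 63a - 27 + 63b + 45c + 49a² + 21a - 49ab - 35ac    [distributive law]
= 7ac + 63c - 17bc - 30c² - 84ab + 48b + 35b² - 42a - 27 + 49a²    [combine like terms]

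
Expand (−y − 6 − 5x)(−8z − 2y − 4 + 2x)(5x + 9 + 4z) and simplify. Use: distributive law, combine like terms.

72xyz + 136yz + 32yz^2 + 10xy^2 + 18y^2 + 8y^2z + 152xy + 144y + 40x^2y + 632xz + 528z + 192z^2 + 192x + 216 − 50x^2 + 160x^2z + 160xz^2 − 50x^3

(−y − 6 − 5x)(−8z − 2y − 4 + 2x)(5x + 9 + 4z)
= (8yz + 2y^2 + 4y − 2xy + 48z + 12y + 24 − 12x + 40xz + 10xy + 20x − 10x^2)(5x + 9 + 4z)    [distributive law]
= (8yz + 2y^2 + 16y + 8xy + 48z + 24 + 8x + 40xz − 10x^2)(5x + 9 + 4z)    [combine like terms]
= 40xyz + 72yz + 32yz^2 + 10xy^2 + 18y^2 + 8y^2z + 80xy + 144y + 64yz + 40x^2y + 72xy + 32xyz + 240xz + 432z + 192z^2 + 120x + 216 + 96z + 40x^2 + 72x + 32xz + 200x^2z + 360xz + 160xz^2 − 50x^3 − 90x^2 − 40x^2z    [distributive law]
= 72xyz + 136yz + 32yz^2 + 10xy^2 + 18y^2 + 8y^2z + 152xy + 144y + 40x^2y + 632xz + 528z + 192z^2 + 192x + 216 − 50x^2 + 160x^2z + 160xz^2 − 50x^3    [combine like terms]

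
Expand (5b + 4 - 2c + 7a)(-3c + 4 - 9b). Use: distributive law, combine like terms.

(5b + 4 - 2c + 7a)(-3c + 4 - 9b)
= -15bc + 20b - 45b² - 12c + 16 - 36b + 6c² - 8c + 18bc - 21ac + 28a - 63ab    [distributive law]
= 3bc - 16b - 45b² - 20c + 16 + 6c² - 21ac + 28a - 63ab    [combine like terms]

3bc - 16b - 45b² - 20c + 16 + 6c² - 21ac + 28a - 63ab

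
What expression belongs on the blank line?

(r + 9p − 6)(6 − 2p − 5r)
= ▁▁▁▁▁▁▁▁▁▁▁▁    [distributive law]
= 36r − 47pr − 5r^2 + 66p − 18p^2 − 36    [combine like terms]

By distributive law:

6r − 2pr − 5r^2 + 54p − 18p^2 − 45pr − 36 + 12p + 30r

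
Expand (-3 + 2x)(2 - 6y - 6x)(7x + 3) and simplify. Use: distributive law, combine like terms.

(-3 + 2x)(2 - 6y - 6x)(7x + 3)
= (-6 + 18y + 18x + 4x - 12xy - 12x^2)(7x + 3)    [distributive law]
= (-6 + 18y + 22x - 12xy - 12x^2)(7x + 3)    [combine like terms]
= -42x - 18 + 126xy + 54y + 154x^2 + 66x - 84x^2y - 36xy - 84x^3 - 36x^2    [distributive law]
= 24x - 18 + 90xy + 54y + 118x^2 - 84x^2y - 84x^3    [combine like terms]

24x - 18 + 90xy + 54y + 118x^2 - 84x^2y - 84x^3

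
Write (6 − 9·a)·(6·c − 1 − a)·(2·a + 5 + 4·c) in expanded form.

(6 − 9·a)·(6·c − 1 − a)·(2·a + 5 + 4·c)
= (36·c − 6 − 6·a − 54·a·c + 9·a + 9·a^2)·(2·a + 5 + 4·c)    [distributive law]
= (36·c − 6 + 3·a − 54·a·c + 9·a^2)·(2·a + 5 + 4·c)    [combine like terms]
= 72·a·c + 180·c + 144·c^2 − 12·a − 30 − 24·c + 6·a^2 + 15·a + 12·a·c − 108·a^2·c − 270·a·c − 216·a·c^2 + 18·a^3 + 45·a^2 + 36·a^2·c    [distributive law]
= −186·a·c + 156·c + 144·c^2 + 3·a − 30 + 51·a^2 − 72·a^2·c − 216·a·c^2 + 18·a^3    [combine like terms]

−186·a·c + 156·c + 144·c^2 + 3·a − 30 + 51·a^2 − 72·a^2·c − 216·a·c^2 + 18·a^3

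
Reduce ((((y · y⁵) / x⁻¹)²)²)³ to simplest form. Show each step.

x¹²·y⁷²

((((y · y⁵) / x⁻¹)²)²)³
= (((y · y⁵) / x⁻¹)²)⁶    [power of a power]
= ((y · y⁵) / x⁻¹)¹²    [power of a power]
= ((y · y⁵)¹²) / ((x⁻¹)¹²)    [power of a quotient]
= ((y¹²) · ((y⁵)¹²)) / ((x⁻¹)¹²)    [power of a product]
= (y¹² · y⁶⁰) / ((x⁻¹)¹²)    [power of a power]
= y⁷² / ((x⁻¹)¹²)    [product of powers]
= y⁷² / x⁻¹²    [power of a power]
= x¹²·y⁷²    [quotient of powers]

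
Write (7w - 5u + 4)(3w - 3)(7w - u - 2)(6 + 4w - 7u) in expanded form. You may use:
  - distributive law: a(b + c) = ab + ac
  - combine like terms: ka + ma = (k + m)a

462w³ + 588w⁴ - 1533uw³ + 555uw² + 942u²w² - 894w² + 1254uw - 978u²w - 300w - 105u³w + 36u² + 105u³ - 276u + 144

(7w - 5u + 4)(3w - 3)(7w - u - 2)(6 + 4w - 7u)
= (21w² - 21w - 15uw + 15u + 12w - 12)(7w - u - 2)(6 + 4w - 7u)    [distributive law]
= (21w² - 9w - 15uw + 15u - 12)(7w - u - 2)(6 + 4w - 7u)    [combine like terms]
= (147w³ - 21uw² - 42w² - 63w² + 9uw + 18w - 105uw² + 15u²w + 30uw + 105uw - 15u² - 30u - 84w + 12u + 24)(6 + 4w - 7u)    [distributive law]
= (147w³ - 126uw² - 105w² + 144uw - 66w + 15u²w - 15u² - 18u + 24)(6 + 4w - 7u)    [combine like terms]
= 882w³ + 588w⁴ - 1029uw³ - 756uw² - 504uw³ + 882u²w² - 630w² - 420w³ + 735uw² + 864uw + 576uw² - 1008u²w - 396w - 264w² + 462uw + 90u²w + 60u²w² - 105u³w - 90u² - 60u²w + 105u³ - 108u - 72uw + 126u² + 144 + 96w - 168u    [distributive law]
= 462w³ + 588w⁴ - 1533uw³ + 555uw² + 942u²w² - 894w² + 1254uw - 978u²w - 300w - 105u³w + 36u² + 105u³ - 276u + 144    [combine like terms]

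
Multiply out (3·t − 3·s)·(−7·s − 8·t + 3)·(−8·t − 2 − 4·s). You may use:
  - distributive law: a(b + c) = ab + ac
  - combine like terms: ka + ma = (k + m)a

72·s·t² + 30·s·t − 180·s²·t + 192·t³ − 24·t² − 18·t − 6·s² − 84·s³ + 18·s

(3·t − 3·s)·(−7·s − 8·t + 3)·(−8·t − 2 − 4·s)
= (−21·s·t − 24·t² + 9·t + 21·s² + 24·s·t − 9·s)·(−8·t − 2 − 4·s)    [distributive law]
= (3·s·t − 24·t² + 9·t + 21·s² − 9·s)·(−8·t − 2 − 4·s)    [combine like terms]
= −24·s·t² − 6·s·t − 12·s²·t + 192·t³ + 48·t² + 96·s·t² − 72·t² − 18·t − 36·s·t − 168·s²·t − 42·s² − 84·s³ + 72·s·t + 18·s + 36·s²    [distributive law]
= 72·s·t² + 30·s·t − 180·s²·t + 192·t³ − 24·t² − 18·t − 6·s² − 84·s³ + 18·s    [combine like terms]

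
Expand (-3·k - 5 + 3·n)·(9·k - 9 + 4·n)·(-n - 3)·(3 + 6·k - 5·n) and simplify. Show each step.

-486·k^2·n + 162·k^3·n - 225·k^2·n^2 + 567·k^2 + 486·k^3 + 225·k·n + 156·k·n^2 - 648·k + 3·k·n^3 + 963·n - 447·n^2 - 405 - 91·n^3 + 60·n^4

(-3·k - 5 + 3·n)·(9·k - 9 + 4·n)·(-n - 3)·(3 + 6·k - 5·n)
= (-27·k^2 + 27·k - 12·k·n - 45·k + 45 - 20·n + 27·k·n - 27·n + 12·n^2)·(-n - 3)·(3 + 6·k - 5·n)    [distributive law]
= (-27·k^2 - 18·k + 15·k·n + 45 - 47·n + 12·n^2)·(-n - 3)·(3 + 6·k - 5·n)    [combine like terms]
= (27·k^2·n + 81·k^2 + 18·k·n + 54·k - 15·k·n^2 - 45·k·n - 45·n - 135 + 47·n^2 + 141·n - 12·n^3 - 36·n^2)·(3 + 6·k - 5·n)    [distributive law]
= (27·k^2·n + 81·k^2 - 27·k·n + 54·k - 15·k·n^2 + 96·n - 135 + 11·n^2 - 12·n^3)·(3 + 6·k - 5·n)    [combine like terms]
= 81·k^2·n + 162·k^3·n - 135·k^2·n^2 + 243·k^2 + 486·k^3 - 405·k^2·n - 81·k·n - 162·k^2·n + 135·k·n^2 + 162·k + 324·k^2 - 270·k·n - 45·k·n^2 - 90·k^2·n^2 + 75·k·n^3 + 288·n + 576·k·n - 480·n^2 - 405 - 810·k + 675·n + 33·n^2 + 66·k·n^2 - 55·n^3 - 36·n^3 - 72·k·n^3 + 60·n^4    [distributive law]
= -486·k^2·n + 162·k^3·n - 225·k^2·n^2 + 567·k^2 + 486·k^3 + 225·k·n + 156·k·n^2 - 648·k + 3·k·n^3 + 963·n - 447·n^2 - 405 - 91·n^3 + 60·n^4    [combine like terms]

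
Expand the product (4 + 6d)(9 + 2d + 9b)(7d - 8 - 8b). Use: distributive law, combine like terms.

(4 + 6d)(9 + 2d + 9b)(7d - 8 - 8b)
= (36 + 8d + 36b + 54d + 12d^2 + 54bd)(7d - 8 - 8b)    [distributive law]
= (36 + 62d + 36b + 12d^2 + 54bd)(7d - 8 - 8b)    [combine like terms]
= 252d - 288 - 288b + 434d^2 - 496d - 496bd + 252bd - 288b - 288b^2 + 84d^3 - 96d^2 - 96bd^2 + 378bd^2 - 432bd - 432b^2d    [distributive law]
= -244d - 288 - 576b + 338d^2 - 676bd - 288b^2 + 84d^3 + 282bd^2 - 432b^2d    [combine like terms]

-244d - 288 - 576b + 338d^2 - 676bd - 288b^2 + 84d^3 + 282bd^2 - 432b^2d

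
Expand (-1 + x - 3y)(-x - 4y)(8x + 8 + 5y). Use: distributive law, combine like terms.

(-1 + x - 3y)(-x - 4y)(8x + 8 + 5y)
= (x + 4y - x² - 4xy + 3xy + 12y²)(8x + 8 + 5y)    [distributive law]
= (x + 4y - x² - xy + 12y²)(8x + 8 + 5y)    [combine like terms]
= 8x² + 8x + 5xy + 32xy + 32y + 20y² - 8x³ - 8x² - 5x²y - 8x²y - 8xy - 5xy² + 96xy² + 96y² + 60y³    [distributive law]
= 8x + 29xy + 32y + 116y² - 8x³ - 13x²y + 91xy² + 60y³    [combine like terms]

8x + 29xy + 32y + 116y² - 8x³ - 13x²y + 91xy² + 60y³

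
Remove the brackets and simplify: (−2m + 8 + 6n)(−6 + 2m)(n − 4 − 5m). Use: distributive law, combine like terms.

(−2m + 8 + 6n)(−6 + 2m)(n − 4 − 5m)
= (12m − 4m^2 − 48 + 16m − 36n + 12mn)(n − 4 − 5m)    [distributive law]
= (28m − 4m^2 − 48 − 36n + 12mn)(n − 4 − 5m)    [combine like terms]
= 28mn − 112m − 140m^2 − 4m^2n + 16m^2 + 20m^3 − 48n + 192 + 240m − 36n^2 + 144n + 180mn + 12mn^2 − 48mn − 60m^2n    [distributive law]
= 160mn + 128m − 124m^2 − 64m^2n + 20m^3 + 96n + 192 − 36n^2 + 12mn^2    [combine like terms]

160mn + 128m − 124m^2 − 64m^2n + 20m^3 + 96n + 192 − 36n^2 + 12mn^2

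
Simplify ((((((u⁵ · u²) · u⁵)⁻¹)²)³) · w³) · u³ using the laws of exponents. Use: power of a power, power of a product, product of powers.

((((((u⁵ · u²) · u⁵)⁻¹)²)³) · w³) · u³
= (((((u⁵ · u²) · u⁵)⁻¹)⁶) · w³) · u³    [power of a power]
= ((((u⁵ · u²) · u⁵)⁻⁶) · w³) · u³    [power of a power]
= ((((u⁵ · u²)⁻⁶) · ((u⁵)⁻⁶)) · w³) · u³    [power of a product]
= (((((u⁵)⁻⁶) · ((u²)⁻⁶)) · ((u⁵)⁻⁶)) · w³) · u³    [power of a product]
= (((u⁻³⁰ · ((u²)⁻⁶)) · ((u⁵)⁻⁶)) · w³) · u³    [power of a power]
= (((u⁻³⁰ · u⁻¹²) · ((u⁵)⁻⁶)) · w³) · u³    [power of a power]
= ((u⁻⁴² · ((u⁵)⁻⁶)) · w³) · u³    [product of powers]
= ((u⁻⁴² · u⁻³⁰) · w³) · u³    [power of a power]
= (u⁻⁷² · w³) · u³    [product of powers]
= u⁻⁶⁹·w³    [product of powers]

u⁻⁶⁹·w³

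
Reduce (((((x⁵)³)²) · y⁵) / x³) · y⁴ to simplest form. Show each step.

x²⁷y⁹

(((((x⁵)³)²) · y⁵) / x³) · y⁴
= ((((x⁵)⁶) · y⁵) / x³) · y⁴    [power of a power]
= ((x³⁰ · y⁵) / x³) · y⁴    [power of a power]
= x²⁷y⁹    [quotient of powers; product of powers]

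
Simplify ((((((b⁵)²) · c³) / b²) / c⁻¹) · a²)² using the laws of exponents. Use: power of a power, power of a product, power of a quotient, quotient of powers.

a⁴b¹⁶c⁸

((((((b⁵)²) · c³) / b²) / c⁻¹) · a²)²
= ((((((b⁵)²) · c³) / b²) / c⁻¹)²) · ((a²)²)    [power of a product]
= ((((((b⁵)²) · c³) / b²)²) / ((c⁻¹)²)) · ((a²)²)    [power of a quotient]
= ((((((b⁵)²) · c³)²) / ((b²)²)) / ((c⁻¹)²)) · ((a²)²)    [power of a quotient]
= ((((((b⁵)²)²) · ((c³)²)) / ((b²)²)) / ((c⁻¹)²)) · ((a²)²)    [power of a product]
= (((((b⁵)⁴) · ((c³)²)) / ((b²)²)) / ((c⁻¹)²)) · ((a²)²)    [power of a power]
= (((b²⁰ · ((c³)²)) / ((b²)²)) / ((c⁻¹)²)) · ((a²)²)    [power of a power]
= (((b²⁰ · c⁶) / ((b²)²)) / ((c⁻¹)²)) · ((a²)²)    [power of a power]
= (((b²⁰ · c⁶) / b⁴) / ((c⁻¹)²)) · ((a²)²)    [power of a power]
= (((b²⁰ · c⁶) / b⁴) / c⁻²) · ((a²)²)    [power of a power]
= (((b²⁰ · c⁶) / b⁴) / c⁻²) · a⁴    [power of a power]
= a⁴b¹⁶c⁸    [quotient of powers]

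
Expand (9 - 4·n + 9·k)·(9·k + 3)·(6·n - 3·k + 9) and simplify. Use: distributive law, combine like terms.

(9 - 4·n + 9·k)·(9·k + 3)·(6·n - 3·k + 9)
= (81·k + 27 - 36·k·n - 12·n + 81·k^2 + 27·k)·(6·n - 3·k + 9)    [distributive law]
= (108·k + 27 - 36·k·n - 12·n + 81·k^2)·(6·n - 3·k + 9)    [combine like terms]
= 648·k·n - 324·k^2 + 972·k + 162·n - 81·k + 243 - 216·k·n^2 + 108·k^2·n - 324·k·n - 72·n^2 + 36·k·n - 108·n + 486·k^2·n - 243·k^3 + 729·k^2    [distributive law]
= 360·k·n + 405·k^2 + 891·k + 54·n + 243 - 216·k·n^2 + 594·k^2·n - 72·n^2 - 243·k^3    [combine like terms]

360·k·n + 405·k^2 + 891·k + 54·n + 243 - 216·k·n^2 + 594·k^2·n - 72·n^2 - 243·k^3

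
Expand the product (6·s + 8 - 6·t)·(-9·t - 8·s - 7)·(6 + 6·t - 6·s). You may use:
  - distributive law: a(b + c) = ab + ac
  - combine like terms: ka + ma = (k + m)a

-492·s·t - 360·s·t² - 252·s²·t + 348·s² + 288·s³ - 300·s - 516·t + 144·t² - 336 + 324·t³

(6·s + 8 - 6·t)·(-9·t - 8·s - 7)·(6 + 6·t - 6·s)
= (-54·s·t - 48·s² - 42·s - 72·t - 64·s - 56 + 54·t² + 48·s·t + 42·t)·(6 + 6·t - 6·s)    [distributive law]
= (-6·s·t - 48·s² - 106·s - 30·t - 56 + 54·t²)·(6 + 6·t - 6·s)    [combine like terms]
= -36·s·t - 36·s·t² + 36·s²·t - 288·s² - 288·s²·t + 288·s³ - 636·s - 636·s·t + 636·s² - 180·t - 180·t² + 180·s·t - 336 - 336·t + 336·s + 324·t² + 324·t³ - 324·s·t²    [distributive law]
= -492·s·t - 360·s·t² - 252·s²·t + 348·s² + 288·s³ - 300·s - 516·t + 144·t² - 336 + 324·t³    [combine like terms]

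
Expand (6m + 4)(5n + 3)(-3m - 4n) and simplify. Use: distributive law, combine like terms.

-90m²n - 120mn² - 54m² - 132mn - 80n² - 36m - 48n

(6m + 4)(5n + 3)(-3m - 4n)
= (30mn + 18m + 20n + 12)(-3m - 4n)    [distributive law]
= -90m²n - 120mn² - 54m² - 72mn - 60mn - 80n² - 36m - 48n    [distributive law]
= -90m²n - 120mn² - 54m² - 132mn - 80n² - 36m - 48n    [combine like terms]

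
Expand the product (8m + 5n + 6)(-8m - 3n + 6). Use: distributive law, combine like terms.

-64m² - 64mn - 15n² + 12n + 36

(8m + 5n + 6)(-8m - 3n + 6)
= -64m² - 24mn + 48m - 40mn - 15n² + 30n - 48m - 18n + 36    [distributive law]
= -64m² - 64mn - 15n² + 12n + 36    [combine like terms]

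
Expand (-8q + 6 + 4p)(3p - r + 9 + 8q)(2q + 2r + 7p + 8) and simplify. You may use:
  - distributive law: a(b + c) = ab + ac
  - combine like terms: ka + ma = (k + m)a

-432pq² + 64pqr + 80p²q + 4pq - 112q²r + 16qr² + 4qr - 560q² - 84q - 128q³ + 34pr + 474p² + 810p - 12r² + 60r + 432 - 4p²r + 84p³ - 8pr²

(-8q + 6 + 4p)(3p - r + 9 + 8q)(2q + 2r + 7p + 8)
= (-24pq + 8qr - 72q - 64q² + 18p - 6r + 54 + 48q + 12p² - 4pr + 36p + 32pq)(2q + 2r + 7p + 8)    [distributive law]
= (8pq + 8qr - 24q - 64q² + 54p - 6r + 54 + 12p² - 4pr)(2q + 2r + 7p + 8)    [combine like terms]
= 16pq² + 16pqr + 56p²q + 64pq + 16q²r + 16qr² + 56pqr + 64qr - 48q² - 48qr - 168pq - 192q - 128q³ - 128q²r - 448pq² - 512q² + 108pq + 108pr + 378p² + 432p - 12qr - 12r² - 42pr - 48r + 108q + 108r + 378p + 432 + 24p²q + 24p²r + 84p³ + 96p² - 8pqr - 8pr² - 28p²r - 32pr    [distributive law]
= -432pq² + 64pqr + 80p²q + 4pq - 112q²r + 16qr² + 4qr - 560q² - 84q - 128q³ + 34pr + 474p² + 810p - 12r² + 60r + 432 - 4p²r + 84p³ - 8pr²    [combine like terms]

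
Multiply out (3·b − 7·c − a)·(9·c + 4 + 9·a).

(3·b − 7·c − a)·(9·c + 4 + 9·a)
= 27·b·c + 12·b + 27·a·b − 63·c^2 − 28·c − 63·a·c − 9·a·c − 4·a − 9·a^2    [distributive law]
= 27·b·c + 12·b + 27·a·b − 63·c^2 − 28·c − 72·a·c − 4·a − 9·a^2    [combine like terms]

27·b·c + 12·b + 27·a·b − 63·c^2 − 28·c − 72·a·c − 4·a − 9·a^2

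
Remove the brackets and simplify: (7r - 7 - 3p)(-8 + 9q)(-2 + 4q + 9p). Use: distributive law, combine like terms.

112r - 350qr - 504pr + 252q^2r + 567pqr - 112 + 350q + 456p - 252q^2 - 417pq + 216p^2 - 108pq^2 - 243p^2q

(7r - 7 - 3p)(-8 + 9q)(-2 + 4q + 9p)
= (-56r + 63qr + 56 - 63q + 24p - 27pq)(-2 + 4q + 9p)    [distributive law]
= 112r - 224qr - 504pr - 126qr + 252q^2r + 567pqr - 112 + 224q + 504p + 126q - 252q^2 - 567pq - 48p + 96pq + 216p^2 + 54pq - 108pq^2 - 243p^2q    [distributive law]
= 112r - 350qr - 504pr + 252q^2r + 567pqr - 112 + 350q + 456p - 252q^2 - 417pq + 216p^2 - 108pq^2 - 243p^2q    [combine like terms]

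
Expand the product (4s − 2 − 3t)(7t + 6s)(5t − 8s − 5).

218st^2 + 40s^2t + 2st − 192s^3 − 24s^2 + 35t^2 + 70t + 60s − 105t^3

(4s − 2 − 3t)(7t + 6s)(5t − 8s − 5)
= (28st + 24s^2 − 14t − 12s − 21t^2 − 18st)(5t − 8s − 5)    [distributive law]
= (10st + 24s^2 − 14t − 12s − 21t^2)(5t − 8s − 5)    [combine like terms]
= 50st^2 − 80s^2t − 50st + 120s^2t − 192s^3 − 120s^2 − 70t^2 + 112st + 70t − 60st + 96s^2 + 60s − 105t^3 + 168st^2 + 105t^2    [distributive law]
= 218st^2 + 40s^2t + 2st − 192s^3 − 24s^2 + 35t^2 + 70t + 60s − 105t^3    [combine like terms]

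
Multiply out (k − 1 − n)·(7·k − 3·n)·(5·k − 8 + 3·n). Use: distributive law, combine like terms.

35·k^3 − 91·k^2 − 29·k^2·n + 74·k·n − 15·k·n^2 + 56·k − 24·n − 15·n^2 + 9·n^3

(k − 1 − n)·(7·k − 3·n)·(5·k − 8 + 3·n)
= (7·k^2 − 3·k·n − 7·k + 3·n − 7·k·n + 3·n^2)·(5·k − 8 + 3·n)    [distributive law]
= (7·k^2 − 10·k·n − 7·k + 3·n + 3·n^2)·(5·k − 8 + 3·n)    [combine like terms]
= 35·k^3 − 56·k^2 + 21·k^2·n − 50·k^2·n + 80·k·n − 30·k·n^2 − 35·k^2 + 56·k − 21·k·n + 15·k·n − 24·n + 9·n^2 + 15·k·n^2 − 24·n^2 + 9·n^3    [distributive law]
= 35·k^3 − 91·k^2 − 29·k^2·n + 74·k·n − 15·k·n^2 + 56·k − 24·n − 15·n^2 + 9·n^3    [combine like terms]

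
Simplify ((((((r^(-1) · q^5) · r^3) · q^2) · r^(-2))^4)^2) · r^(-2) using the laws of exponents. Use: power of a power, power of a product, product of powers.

q^56·r^(-2)

((((((r^(-1) · q^5) · r^3) · q^2) · r^(-2))^4)^2) · r^(-2)
= (((((r^(-1) · q^5) · r^3) · q^2) · r^(-2))^8) · r^(-2)    [power of a power]
= (((((r^(-1) · q^5) · r^3) · q^2)^8) · ((r^(-2))^8)) · r^(-2)    [power of a product]
= (((((r^(-1) · q^5) · r^3)^8) · ((q^2)^8)) · ((r^(-2))^8)) · r^(-2)    [power of a product]
= (((((r^(-1) · q^5)^8) · ((r^3)^8)) · ((q^2)^8)) · ((r^(-2))^8)) · r^(-2)    [power of a product]
= ((((((r^(-1))^8) · ((q^5)^8)) · ((r^3)^8)) · ((q^2)^8)) · ((r^(-2))^8)) · r^(-2)    [power of a product]
= ((((r^(-8) · ((q^5)^8)) · ((r^3)^8)) · ((q^2)^8)) · ((r^(-2))^8)) · r^(-2)    [power of a power]
= ((((r^(-8) · q^40) · ((r^3)^8)) · ((q^2)^8)) · ((r^(-2))^8)) · r^(-2)    [power of a power]
= ((((r^(-8) · q^40) · r^24) · ((q^2)^8)) · ((r^(-2))^8)) · r^(-2)    [power of a power]
= ((((r^(-8) · q^40) · r^24) · q^16) · ((r^(-2))^8)) · r^(-2)    [power of a power]
= ((((r^(-8) · q^40) · r^24) · q^16) · r^(-16)) · r^(-2)    [power of a power]
= q^56·r^(-2)    [product of powers]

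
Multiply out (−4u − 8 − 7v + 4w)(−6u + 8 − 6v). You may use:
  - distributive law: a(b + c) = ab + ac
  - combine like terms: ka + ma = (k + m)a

(−4u − 8 − 7v + 4w)(−6u + 8 − 6v)
= 24u^2 − 32u + 24uv + 48u − 64 + 48v + 42uv − 56v + 42v^2 − 24uw + 32w − 24vw    [distributive law]
= 24u^2 + 16u + 66uv − 64 − 8v + 42v^2 − 24uw + 32w − 24vw    [combine like terms]

24u^2 + 16u + 66uv − 64 − 8v + 42v^2 − 24uw + 32w − 24vw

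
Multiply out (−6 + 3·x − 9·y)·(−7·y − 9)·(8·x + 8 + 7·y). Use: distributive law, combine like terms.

(−6 + 3·x − 9·y)·(−7·y − 9)·(8·x + 8 + 7·y)
= (42·y + 54 − 21·x·y − 27·x + 63·y² + 81·y)·(8·x + 8 + 7·y)    [distributive law]
= (123·y + 54 − 21·x·y − 27·x + 63·y²)·(8·x + 8 + 7·y)    [combine like terms]
= 984·x·y + 984·y + 861·y² + 432·x + 432 + 378·y − 168·x²·y − 168·x·y − 147·x·y² − 216·x² − 216·x − 189·x·y + 504·x·y² + 504·y² + 441·y³    [distributive law]
= 627·x·y + 1362·y + 1365·y² + 216·x + 432 − 168·x²·y + 357·x·y² − 216·x² + 441·y³    [combine like terms]

627·x·y + 1362·y + 1365·y² + 216·x + 432 − 168·x²·y + 357·x·y² − 216·x² + 441·y³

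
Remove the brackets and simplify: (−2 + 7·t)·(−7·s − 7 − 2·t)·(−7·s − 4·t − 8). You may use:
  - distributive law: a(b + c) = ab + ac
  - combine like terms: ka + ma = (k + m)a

(−2 + 7·t)·(−7·s − 7 − 2·t)·(−7·s − 4·t − 8)
= (14·s + 14 + 4·t − 49·s·t − 49·t − 14·t^2)·(−7·s − 4·t − 8)    [distributive law]
= (14·s + 14 − 45·t − 49·s·t − 14·t^2)·(−7·s − 4·t − 8)    [combine like terms]
= −98·s^2 − 56·s·t − 112·s − 98·s − 56·t − 112 + 315·s·t + 180·t^2 + 360·t + 343·s^2·t + 196·s·t^2 + 392·s·t + 98·s·t^2 + 56·t^3 + 112·t^2    [distributive law]
= −98·s^2 + 651·s·t − 210·s + 304·t − 112 + 292·t^2 + 343·s^2·t + 294·s·t^2 + 56·t^3    [combine like terms]

−98·s^2 + 651·s·t − 210·s + 304·t − 112 + 292·t^2 + 343·s^2·t + 294·s·t^2 + 56·t^3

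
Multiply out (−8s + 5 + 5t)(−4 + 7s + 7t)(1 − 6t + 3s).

(−8s + 5 + 5t)(−4 + 7s + 7t)(1 − 6t + 3s)
= (32s − 56s^2 − 56st − 20 + 35s + 35t − 20t + 35st + 35t^2)(1 − 6t + 3s)    [distributive law]
= (67s − 56s^2 − 21st − 20 + 15t + 35t^2)(1 − 6t + 3s)    [combine like terms]
= 67s − 402st + 201s^2 − 56s^2 + 336s^2t − 168s^3 − 21st + 126st^2 − 63s^2t − 20 + 120t − 60s + 15t − 90t^2 + 45st + 35t^2 − 210t^3 + 105st^2    [distributive law]
= 7s − 378st + 145s^2 + 273s^2t − 168s^3 + 231st^2 − 20 + 135t − 55t^2 − 210t^3    [combine like terms]

7s − 378st + 145s^2 + 273s^2t − 168s^3 + 231st^2 − 20 + 135t − 55t^2 − 210t^3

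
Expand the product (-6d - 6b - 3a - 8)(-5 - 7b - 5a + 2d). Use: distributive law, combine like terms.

(-6d - 6b - 3a - 8)(-5 - 7b - 5a + 2d)
= 30d + 42bd + 30ad - 12d^2 + 30b + 42b^2 + 30ab - 12bd + 15a + 21ab + 15a^2 - 6ad + 40 + 56b + 40a - 16d    [distributive law]
= 14d + 30bd + 24ad - 12d^2 + 86b + 42b^2 + 51ab + 55a + 15a^2 + 40    [combine like terms]

14d + 30bd + 24ad - 12d^2 + 86b + 42b^2 + 51ab + 55a + 15a^2 + 40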